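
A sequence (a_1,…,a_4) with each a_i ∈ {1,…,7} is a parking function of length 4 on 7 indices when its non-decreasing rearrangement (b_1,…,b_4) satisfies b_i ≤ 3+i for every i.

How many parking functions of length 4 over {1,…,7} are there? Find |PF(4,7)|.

2048

Count = (7−4+1)·(7+1)^(4−1) = 4×512 = 2048 [KW]
Check (3,7,5,3) → sorted (3,3,5,7): b_i ≤ 3+i ∀i, a PF.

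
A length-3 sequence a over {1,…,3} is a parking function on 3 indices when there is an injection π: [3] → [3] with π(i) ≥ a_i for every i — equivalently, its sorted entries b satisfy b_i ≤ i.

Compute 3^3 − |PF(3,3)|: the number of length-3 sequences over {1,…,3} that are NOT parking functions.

11

|PF(3,3)| = (3−3+1)·(3+1)^(3−1) = 1×16 = 16
E.g. (3,3,3) → sorted (3,3,3): b_1=3>1, not a PF.
So 27 − 16 = 11 fail.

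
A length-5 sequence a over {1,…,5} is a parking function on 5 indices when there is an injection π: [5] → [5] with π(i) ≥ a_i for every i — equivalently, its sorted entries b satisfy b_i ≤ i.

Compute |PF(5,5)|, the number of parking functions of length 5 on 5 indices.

1296

|PF| = 1·6^4 = 1×1296 = 1296 (Pollak)
One tuple (3,2,1,5,1) → sorted (1,1,2,3,5): b_i ≤ i ∀i, a PF.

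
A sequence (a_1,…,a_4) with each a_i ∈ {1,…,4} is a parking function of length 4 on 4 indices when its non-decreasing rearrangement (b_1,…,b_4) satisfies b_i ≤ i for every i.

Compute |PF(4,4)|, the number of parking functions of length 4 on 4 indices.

Count = (5−4)·5^(4−1) = 1 · 125 = 125 [KW]
Check (2,2,1,3) → sorted (1,2,2,3): b_i ≤ i ∀i, a PF.

125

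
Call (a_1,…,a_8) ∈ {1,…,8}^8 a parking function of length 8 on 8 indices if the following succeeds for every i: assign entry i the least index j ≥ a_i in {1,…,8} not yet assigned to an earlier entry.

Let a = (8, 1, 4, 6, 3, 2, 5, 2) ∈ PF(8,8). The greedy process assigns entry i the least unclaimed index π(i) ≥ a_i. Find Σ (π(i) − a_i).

Σπ = 8·9/2 = 36 (π permutes [8]); Σa = 8+1+4+6+3+2+5+2 = 31; disp = 36−31 = 5.

5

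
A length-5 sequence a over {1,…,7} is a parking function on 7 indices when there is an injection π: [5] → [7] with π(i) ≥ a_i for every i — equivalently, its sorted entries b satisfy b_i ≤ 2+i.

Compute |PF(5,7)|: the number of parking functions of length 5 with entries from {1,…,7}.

|PF(5,7)| = (7−5+1)·(7+1)^(5−1) = 3×4096 = 12288 (Konheim–Weiss)
Example (1,1,1,7,5) → sorted (1,1,1,5,7): b_i ≤ 2+i ∀i, a PF.

12288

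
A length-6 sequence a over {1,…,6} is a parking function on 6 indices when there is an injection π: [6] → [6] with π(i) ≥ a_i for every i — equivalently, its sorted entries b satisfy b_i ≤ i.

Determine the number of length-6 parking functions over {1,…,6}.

|PF| = (6+1−6)·(6+1)^{6−1} = 1 · 16807 = 16807 [KW]
Example (2,3,6,1,1,4) → sorted (1,1,2,3,4,6): b_i ≤ i ∀i, a PF.

16807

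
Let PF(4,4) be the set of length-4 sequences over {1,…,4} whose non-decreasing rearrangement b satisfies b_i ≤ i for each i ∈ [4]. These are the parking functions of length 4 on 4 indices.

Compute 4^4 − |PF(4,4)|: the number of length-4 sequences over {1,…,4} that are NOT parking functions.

Count = (4+1−4)·(4+1)^{4−1} = 1×125 = 125 (Konheim–Weiss)
E.g. (3,3,3,1) → sorted (1,3,3,3): b_2=3>2, not a PF.
Total 256; non-PF = 256−125 = 131

131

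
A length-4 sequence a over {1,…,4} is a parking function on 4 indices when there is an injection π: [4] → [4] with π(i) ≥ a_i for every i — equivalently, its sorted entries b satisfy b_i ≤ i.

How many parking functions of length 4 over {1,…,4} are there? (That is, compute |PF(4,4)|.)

|PF| = 1·5^3 = 1×125 = 125
One tuple (2,3,1,2) → sorted (1,2,2,3): b_i ≤ i ∀i, a PF.

125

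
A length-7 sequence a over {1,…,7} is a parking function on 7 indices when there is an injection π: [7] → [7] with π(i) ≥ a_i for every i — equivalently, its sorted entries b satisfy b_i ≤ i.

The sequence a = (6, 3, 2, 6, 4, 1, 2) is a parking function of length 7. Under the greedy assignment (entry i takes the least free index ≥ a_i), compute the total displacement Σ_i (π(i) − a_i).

Σπ = 28 ({1..7} each once); Σa = 6+3+2+6+4+1+2 = 24; disp = 28−24 = 4.

4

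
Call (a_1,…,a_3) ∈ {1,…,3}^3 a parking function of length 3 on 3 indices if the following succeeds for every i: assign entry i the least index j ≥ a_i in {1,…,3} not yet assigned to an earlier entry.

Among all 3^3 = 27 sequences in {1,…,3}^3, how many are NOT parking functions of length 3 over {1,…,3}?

Count = (3−3+1)·(3+1)^(3−1) = 1 · 16 = 16 (Pollak)
Check (3,3,2) → sorted (2,3,3): b_1=2>1, not a PF.
3^3 − 16 = 27 − 16 = 11

11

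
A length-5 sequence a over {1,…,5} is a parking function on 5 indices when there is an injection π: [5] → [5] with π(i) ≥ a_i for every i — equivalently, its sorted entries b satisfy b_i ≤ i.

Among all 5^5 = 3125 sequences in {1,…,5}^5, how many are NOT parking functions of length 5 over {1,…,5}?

Count = (5+1−5)·(5+1)^{5−1} = 1 · 1296 = 1296 (Konheim–Weiss)
E.g. (5,3,5,3,4) → sorted (3,3,4,5,5): b_1=3>1, not a PF.
So 3125 − 1296 = 1829 fail.

1829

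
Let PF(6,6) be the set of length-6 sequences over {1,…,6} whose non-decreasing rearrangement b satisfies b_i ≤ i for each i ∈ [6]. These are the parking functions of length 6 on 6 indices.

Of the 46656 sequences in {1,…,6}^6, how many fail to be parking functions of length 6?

29849

|PF| = (6−6+1)·(6+1)^(6−1) = 1×16807 = 16807 (Pollak)
One tuple (5,1,1,6,1,6) → sorted (1,1,1,5,6,6): b_4=5>4, not a PF.
6^6 − 16807 = 46656 − 16807 = 29849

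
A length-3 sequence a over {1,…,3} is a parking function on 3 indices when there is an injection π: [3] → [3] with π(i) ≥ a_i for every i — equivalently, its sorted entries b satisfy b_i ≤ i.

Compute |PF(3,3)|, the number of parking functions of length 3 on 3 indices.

16

#PF = (3+1−3)·(3+1)^{3−1} = 1 · 16 = 16
Example (3,1,2) → sorted (1,2,3): b_i ≤ i ∀i, a PF.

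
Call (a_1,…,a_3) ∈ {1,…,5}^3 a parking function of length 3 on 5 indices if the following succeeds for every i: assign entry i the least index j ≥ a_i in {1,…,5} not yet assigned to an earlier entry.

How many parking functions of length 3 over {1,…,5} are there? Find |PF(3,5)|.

Count = 3·6^2 = 3×36 = 108
Check (2,3,1) → sorted (1,2,3): b_i ≤ 2+i ∀i, a PF.

108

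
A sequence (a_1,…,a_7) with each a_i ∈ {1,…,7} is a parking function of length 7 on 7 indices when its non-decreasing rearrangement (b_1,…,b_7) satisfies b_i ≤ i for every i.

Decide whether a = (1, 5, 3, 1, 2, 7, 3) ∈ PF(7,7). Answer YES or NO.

Order a: b = (1, 1, 2, 3, 3, 5, 7).
  b_1=1 ≤ 1
  b_2=1 ≤ 2
  b_3=2 ≤ 3
  b_4=3 ≤ 4
  b_5=3 ≤ 5
  b_6=5 ≤ 6
  b_7=7 ≤ 7
All bounds hold ⇒ YES

YES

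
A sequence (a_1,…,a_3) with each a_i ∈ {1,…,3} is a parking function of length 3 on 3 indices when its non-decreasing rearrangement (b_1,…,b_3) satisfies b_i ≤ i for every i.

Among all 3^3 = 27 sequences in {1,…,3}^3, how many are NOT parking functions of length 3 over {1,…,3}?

|PF| = (3+1−3)·(3+1)^{3−1} = 1·16 = 16 (Konheim–Weiss)
Check (2,3,2) → sorted (2,2,3): b_1=2>1, not a PF.
Total 27; non-PF = 27−16 = 11

11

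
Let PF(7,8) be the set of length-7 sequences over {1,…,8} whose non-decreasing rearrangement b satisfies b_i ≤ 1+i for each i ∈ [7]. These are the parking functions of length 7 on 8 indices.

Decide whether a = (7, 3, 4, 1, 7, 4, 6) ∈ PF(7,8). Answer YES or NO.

Order a: b = (1, 3, 4, 4, 6, 7, 7).
  b_1=1 ≤ 2
  b_2=3 ≤ 3
  b_3=4 ≤ 4
  b_4=4 ≤ 5
  b_5=6 ≤ 6
  b_6=7 ≤ 7
  b_7=7 ≤ 8
All bounds hold ⇒ YES

YES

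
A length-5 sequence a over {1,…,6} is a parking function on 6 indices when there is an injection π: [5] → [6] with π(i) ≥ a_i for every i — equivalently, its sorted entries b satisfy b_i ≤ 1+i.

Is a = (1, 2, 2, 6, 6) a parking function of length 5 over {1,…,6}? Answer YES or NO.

Order a: b = (1, 2, 2, 6, 6).
  b_1=1 ≤ 2
  b_2=2 ≤ 3
  b_3=2 ≤ 4
  b_4=6 > 5
  fails at i=4 ⇒ NO

NO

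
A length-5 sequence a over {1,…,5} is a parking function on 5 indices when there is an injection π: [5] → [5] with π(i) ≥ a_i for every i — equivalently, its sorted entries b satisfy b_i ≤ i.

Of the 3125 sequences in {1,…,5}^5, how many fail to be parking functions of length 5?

|PF| = (5+1−5)·(5+1)^{5−1} = 1×1296 = 1296 (Konheim–Weiss)
Example (4,5,4,4,2) → sorted (2,4,4,4,5): b_1=2>1, not a PF.
5^5 − 1296 = 3125 − 1296 = 1829

1829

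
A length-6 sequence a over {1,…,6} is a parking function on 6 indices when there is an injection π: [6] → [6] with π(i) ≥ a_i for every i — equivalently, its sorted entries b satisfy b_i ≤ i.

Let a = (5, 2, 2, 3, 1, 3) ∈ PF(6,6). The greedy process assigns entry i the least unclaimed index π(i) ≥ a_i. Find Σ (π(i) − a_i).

5

Σπ = 21 ({1..6} each once); Σa = 5+2+2+3+1+3 = 16; disp = 21−16 = 5.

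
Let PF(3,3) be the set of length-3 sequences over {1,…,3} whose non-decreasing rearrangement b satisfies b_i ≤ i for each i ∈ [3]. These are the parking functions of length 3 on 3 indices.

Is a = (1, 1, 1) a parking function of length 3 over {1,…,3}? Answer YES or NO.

Rearranged: b = (1, 1, 1).
  b_1=1 ≤ 1
  b_2=1 ≤ 2
  b_3=1 ≤ 3
All bounds hold ⇒ YES

YES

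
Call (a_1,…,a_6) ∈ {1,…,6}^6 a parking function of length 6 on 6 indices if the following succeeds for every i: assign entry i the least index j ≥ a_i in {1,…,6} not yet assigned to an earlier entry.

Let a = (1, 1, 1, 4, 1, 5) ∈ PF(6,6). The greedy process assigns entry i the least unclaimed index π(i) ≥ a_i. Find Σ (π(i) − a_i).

8

Σπ = 21 ({1..6} each once); Σa = 1+1+1+4+1+5 = 13; disp = 21−13 = 8.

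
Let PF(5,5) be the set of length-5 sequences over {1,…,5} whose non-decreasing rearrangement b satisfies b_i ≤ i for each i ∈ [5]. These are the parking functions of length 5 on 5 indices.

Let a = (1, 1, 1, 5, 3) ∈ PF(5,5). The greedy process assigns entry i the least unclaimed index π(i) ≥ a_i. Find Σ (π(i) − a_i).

4

Σπ(i) = 1+…+5 = 15; Σa = 1+1+1+5+3 = 11; disp = 15−11 = 4.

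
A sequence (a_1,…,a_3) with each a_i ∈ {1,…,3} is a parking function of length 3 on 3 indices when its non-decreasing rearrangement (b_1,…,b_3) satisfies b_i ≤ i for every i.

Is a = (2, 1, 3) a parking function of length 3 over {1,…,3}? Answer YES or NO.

Order a: b = (1, 2, 3).
  b_1=1 ≤ 1
  b_2=2 ≤ 2
  b_3=3 ≤ 3
All bounds hold ⇒ YES

YES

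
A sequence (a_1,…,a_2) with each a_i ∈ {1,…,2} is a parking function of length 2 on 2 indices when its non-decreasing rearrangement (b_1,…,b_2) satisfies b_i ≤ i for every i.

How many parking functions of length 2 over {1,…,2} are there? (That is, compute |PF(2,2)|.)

|PF(2,2)| = 1·3^1 = 1·3 = 3 (Pollak)
Check (1,2) → sorted (1,2): b_i ≤ i ∀i, a PF.

3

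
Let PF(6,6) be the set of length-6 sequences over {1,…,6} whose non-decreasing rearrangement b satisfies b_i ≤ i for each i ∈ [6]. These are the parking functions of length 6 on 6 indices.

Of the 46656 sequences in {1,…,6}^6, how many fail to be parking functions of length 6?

|PF| = (6+1−6)·(6+1)^{6−1} = 1 · 16807 = 16807
One tuple (6,6,2,1,1,6) → sorted (1,1,2,6,6,6): b_4=6>4, not a PF.
So 46656 − 16807 = 29849 fail.

29849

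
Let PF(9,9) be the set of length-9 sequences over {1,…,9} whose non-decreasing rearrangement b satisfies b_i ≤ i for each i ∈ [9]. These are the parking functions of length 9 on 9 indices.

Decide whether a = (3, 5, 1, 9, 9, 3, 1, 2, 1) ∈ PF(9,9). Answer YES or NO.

Rearranged: b = (1, 1, 1, 2, 3, 3, 5, 9, 9).
  b_1=1 ≤ 1
  b_2=1 ≤ 2
  b_3=1 ≤ 3
  b_4=2 ≤ 4
  b_5=3 ≤ 5
  b_6=3 ≤ 6
  b_7=5 ≤ 7
  b_8=9 > 8
  fails at i=8 ⇒ NO

NO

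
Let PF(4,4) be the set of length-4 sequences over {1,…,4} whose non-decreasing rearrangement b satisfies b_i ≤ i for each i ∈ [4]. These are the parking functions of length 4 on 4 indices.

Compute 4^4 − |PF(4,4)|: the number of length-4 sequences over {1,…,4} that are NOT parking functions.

|PF| = (4−4+1)·(4+1)^(4−1) = 1·125 = 125 (Konheim–Weiss)
One tuple (3,3,3,3) → sorted (3,3,3,3): b_1=3>1, not a PF.
So 256 − 125 = 131 fail.

131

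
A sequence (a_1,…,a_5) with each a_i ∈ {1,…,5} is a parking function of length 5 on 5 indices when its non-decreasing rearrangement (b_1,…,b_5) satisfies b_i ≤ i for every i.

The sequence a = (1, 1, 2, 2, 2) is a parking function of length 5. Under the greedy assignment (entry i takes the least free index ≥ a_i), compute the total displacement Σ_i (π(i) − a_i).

Σπ = 15 ({1..5} each once); Σa = 1+1+2+2+2 = 8; disp = 15−8 = 7.

7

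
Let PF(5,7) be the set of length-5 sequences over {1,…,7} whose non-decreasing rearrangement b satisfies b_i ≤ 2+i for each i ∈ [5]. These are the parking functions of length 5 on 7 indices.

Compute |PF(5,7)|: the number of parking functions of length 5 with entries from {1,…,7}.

12288

#PF = 3·8^4 = 3×4096 = 12288
Check (3,7,2,6,1) → sorted (1,2,3,6,7): b_i ≤ 2+i ∀i, a PF.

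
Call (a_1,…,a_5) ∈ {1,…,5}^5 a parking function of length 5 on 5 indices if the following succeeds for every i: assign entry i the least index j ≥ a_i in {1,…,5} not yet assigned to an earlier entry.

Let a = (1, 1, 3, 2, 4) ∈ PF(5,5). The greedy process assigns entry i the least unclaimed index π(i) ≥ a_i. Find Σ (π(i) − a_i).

Σπ = 5·6/2 = 15 (π permutes [5]); Σa = 1+1+3+2+4 = 11; disp = 15−11 = 4.

4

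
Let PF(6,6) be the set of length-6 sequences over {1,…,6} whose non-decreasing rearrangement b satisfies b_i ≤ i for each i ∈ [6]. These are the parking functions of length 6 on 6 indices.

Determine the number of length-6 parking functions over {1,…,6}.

16807

|PF(6,6)| = (6+1−6)·(6+1)^{6−1} = 1×16807 = 16807 (Konheim–Weiss)
Example (4,2,1,1,6,3) → sorted (1,1,2,3,4,6): b_i ≤ i ∀i, a PF.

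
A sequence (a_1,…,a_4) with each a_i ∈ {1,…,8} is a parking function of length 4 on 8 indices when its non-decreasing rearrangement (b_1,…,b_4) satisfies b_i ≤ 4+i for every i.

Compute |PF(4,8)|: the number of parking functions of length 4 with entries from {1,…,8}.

3645

#PF = 5·9^3 = 5·729 = 3645 (Konheim–Weiss)
E.g. (4,7,1,5) → sorted (1,4,5,7): b_i ≤ 4+i ∀i, a PF.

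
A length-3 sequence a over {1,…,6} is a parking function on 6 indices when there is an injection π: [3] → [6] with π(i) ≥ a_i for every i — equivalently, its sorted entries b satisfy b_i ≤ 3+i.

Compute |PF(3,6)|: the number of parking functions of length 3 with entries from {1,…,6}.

196

|PF| = (7−3)·7^(3−1) = 4×49 = 196 (Konheim–Weiss)
One tuple (1,6,2) → sorted (1,2,6): b_i ≤ 3+i ∀i, a PF.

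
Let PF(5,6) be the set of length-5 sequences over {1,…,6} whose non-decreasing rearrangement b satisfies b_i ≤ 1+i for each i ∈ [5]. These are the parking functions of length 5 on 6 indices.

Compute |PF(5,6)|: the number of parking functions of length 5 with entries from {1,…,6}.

|PF| = (6−5+1)·(6+1)^(5−1) = 2×2401 = 4802 (Konheim–Weiss)
Example (2,5,5,1,2) → sorted (1,2,2,5,5): b_i ≤ 1+i ∀i, a PF.

4802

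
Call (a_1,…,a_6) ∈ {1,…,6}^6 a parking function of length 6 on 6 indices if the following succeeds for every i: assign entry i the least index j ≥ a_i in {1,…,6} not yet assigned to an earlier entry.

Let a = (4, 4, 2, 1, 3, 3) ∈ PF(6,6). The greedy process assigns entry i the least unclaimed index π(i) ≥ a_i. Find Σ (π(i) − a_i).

Σπ = 21 ({1..6} each once); Σa = 4+4+2+1+3+3 = 17; disp = 21−17 = 4.

4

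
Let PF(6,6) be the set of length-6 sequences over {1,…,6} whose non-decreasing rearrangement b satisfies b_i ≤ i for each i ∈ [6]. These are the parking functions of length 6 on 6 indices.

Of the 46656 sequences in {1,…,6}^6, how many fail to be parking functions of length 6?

29849

|PF| = (7−6)·7^(6−1) = 1·16807 = 16807
Check (6,2,1,4,6,2) → sorted (1,2,2,4,6,6): b_5=6>5, not a PF.
Total 46656; non-PF = 46656−16807 = 29849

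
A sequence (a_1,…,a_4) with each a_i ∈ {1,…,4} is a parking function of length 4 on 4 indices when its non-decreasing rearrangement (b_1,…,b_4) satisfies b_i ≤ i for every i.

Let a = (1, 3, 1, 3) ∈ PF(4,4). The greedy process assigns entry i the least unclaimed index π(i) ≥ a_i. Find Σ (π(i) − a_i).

Σπ(i) = 1+…+4 = 10; Σa = 1+3+1+3 = 8; disp = 10−8 = 2.

2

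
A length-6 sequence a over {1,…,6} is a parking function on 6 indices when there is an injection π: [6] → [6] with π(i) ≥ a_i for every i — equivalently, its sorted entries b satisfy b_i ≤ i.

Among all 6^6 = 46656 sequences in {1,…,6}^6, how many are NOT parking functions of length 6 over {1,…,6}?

29849

|PF| = (7−6)·7^(6−1) = 1 · 16807 = 16807 [KW]
One tuple (6,6,4,4,3,2) → sorted (2,3,4,4,6,6): b_1=2>1, not a PF.
So 46656 − 16807 = 29849 fail.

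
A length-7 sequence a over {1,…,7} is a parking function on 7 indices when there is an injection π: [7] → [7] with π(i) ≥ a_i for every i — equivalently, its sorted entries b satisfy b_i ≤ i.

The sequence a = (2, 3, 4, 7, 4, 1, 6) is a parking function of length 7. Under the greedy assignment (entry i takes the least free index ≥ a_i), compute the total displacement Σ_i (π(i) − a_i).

Σπ = 28 ({1..7} each once); Σa = 2+3+4+7+4+1+6 = 27; disp = 28−27 = 1.

1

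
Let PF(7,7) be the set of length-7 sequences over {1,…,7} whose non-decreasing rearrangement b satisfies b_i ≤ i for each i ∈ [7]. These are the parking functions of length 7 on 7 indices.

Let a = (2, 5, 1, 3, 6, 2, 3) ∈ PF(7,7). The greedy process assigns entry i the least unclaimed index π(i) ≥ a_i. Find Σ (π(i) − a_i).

6

Σπ = 28 ({1..7} each once); Σa = 2+5+1+3+6+2+3 = 22; disp = 28−22 = 6.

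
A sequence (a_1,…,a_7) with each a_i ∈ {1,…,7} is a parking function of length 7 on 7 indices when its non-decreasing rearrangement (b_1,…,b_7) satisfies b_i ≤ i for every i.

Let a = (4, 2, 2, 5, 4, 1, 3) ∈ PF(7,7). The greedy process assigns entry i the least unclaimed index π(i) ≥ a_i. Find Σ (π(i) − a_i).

7

Σπ(i) = 1+…+7 = 28; Σa = 4+2+2+5+4+1+3 = 21; disp = 28−21 = 7.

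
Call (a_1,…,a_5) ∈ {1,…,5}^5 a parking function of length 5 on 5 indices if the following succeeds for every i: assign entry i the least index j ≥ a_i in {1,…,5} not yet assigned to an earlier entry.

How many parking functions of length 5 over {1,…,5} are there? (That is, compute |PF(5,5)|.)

Count = 1·6^4 = 1 · 1296 = 1296
Check (2,4,2,1,4) → sorted (1,2,2,4,4): b_i ≤ i ∀i, a PF.

1296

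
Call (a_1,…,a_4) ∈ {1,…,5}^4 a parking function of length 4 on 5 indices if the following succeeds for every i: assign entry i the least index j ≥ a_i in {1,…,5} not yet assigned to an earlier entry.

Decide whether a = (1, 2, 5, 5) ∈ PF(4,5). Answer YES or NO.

Order a: b = (1, 2, 5, 5).
  b_1=1 ≤ 2
  b_2=2 ≤ 3
  b_3=5 > 4
  fails at i=3 ⇒ NO

NO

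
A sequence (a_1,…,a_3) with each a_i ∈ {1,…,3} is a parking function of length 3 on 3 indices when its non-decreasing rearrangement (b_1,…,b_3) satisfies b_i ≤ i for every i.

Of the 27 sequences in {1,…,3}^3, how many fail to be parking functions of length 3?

Count = (4−3)·4^(3−1) = 1×16 = 16
Check (2,3,3) → sorted (2,3,3): b_1=2>1, not a PF.
So 27 − 16 = 11 fail.

11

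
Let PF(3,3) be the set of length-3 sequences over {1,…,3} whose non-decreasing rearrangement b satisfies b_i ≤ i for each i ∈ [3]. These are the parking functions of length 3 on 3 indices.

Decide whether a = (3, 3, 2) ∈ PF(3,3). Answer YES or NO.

Rearranged: b = (2, 3, 3).
  b_1=2 > 1
  fails at i=1 ⇒ NO

NO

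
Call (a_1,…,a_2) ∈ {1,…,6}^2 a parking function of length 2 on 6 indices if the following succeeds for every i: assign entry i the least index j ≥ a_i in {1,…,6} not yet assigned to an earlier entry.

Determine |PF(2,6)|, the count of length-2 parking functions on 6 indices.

|PF(2,6)| = 5·7^1 = 5·7 = 35 (Konheim–Weiss)
Check (1,4) → sorted (1,4): b_i ≤ 4+i ∀i, a PF.

35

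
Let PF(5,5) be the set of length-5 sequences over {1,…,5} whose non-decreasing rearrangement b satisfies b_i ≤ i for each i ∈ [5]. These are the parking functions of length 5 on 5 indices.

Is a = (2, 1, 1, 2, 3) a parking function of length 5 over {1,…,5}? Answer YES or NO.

Order a: b = (1, 1, 2, 2, 3).
  b_1=1 ≤ 1
  b_2=1 ≤ 2
  b_3=2 ≤ 3
  b_4=2 ≤ 4
  b_5=3 ≤ 5
All bounds hold ⇒ YES

YES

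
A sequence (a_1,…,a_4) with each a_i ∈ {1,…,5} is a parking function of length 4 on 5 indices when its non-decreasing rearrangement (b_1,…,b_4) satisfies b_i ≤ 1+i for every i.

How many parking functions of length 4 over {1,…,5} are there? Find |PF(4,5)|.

|PF| = 2·6^3 = 2·216 = 432
Check (5,3,4,2) → sorted (2,3,4,5): b_i ≤ 1+i ∀i, a PF.

432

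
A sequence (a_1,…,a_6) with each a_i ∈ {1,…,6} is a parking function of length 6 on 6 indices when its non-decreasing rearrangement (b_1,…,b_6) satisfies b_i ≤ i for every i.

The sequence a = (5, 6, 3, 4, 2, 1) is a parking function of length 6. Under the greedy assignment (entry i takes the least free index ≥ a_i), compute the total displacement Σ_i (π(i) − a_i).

0

Σπ(i) = 1+…+6 = 21; Σa = 5+6+3+4+2+1 = 21; disp = 21−21 = 0.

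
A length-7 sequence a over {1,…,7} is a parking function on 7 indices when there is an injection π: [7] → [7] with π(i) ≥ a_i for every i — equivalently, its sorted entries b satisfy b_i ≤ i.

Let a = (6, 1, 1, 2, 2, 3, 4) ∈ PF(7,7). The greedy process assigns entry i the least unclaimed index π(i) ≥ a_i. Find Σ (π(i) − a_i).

Σπ = 28 ({1..7} each once); Σa = 6+1+1+2+2+3+4 = 19; disp = 28−19 = 9.

9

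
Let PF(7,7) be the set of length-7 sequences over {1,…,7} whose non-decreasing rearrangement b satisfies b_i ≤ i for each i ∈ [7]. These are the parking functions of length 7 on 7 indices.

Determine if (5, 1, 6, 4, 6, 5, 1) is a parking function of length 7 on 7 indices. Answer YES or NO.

Rearranged: b = (1, 1, 4, 5, 5, 6, 6).
  b_1=1 ≤ 1
  b_2=1 ≤ 2
  b_3=4 > 3
  fails at i=3 ⇒ NO

NO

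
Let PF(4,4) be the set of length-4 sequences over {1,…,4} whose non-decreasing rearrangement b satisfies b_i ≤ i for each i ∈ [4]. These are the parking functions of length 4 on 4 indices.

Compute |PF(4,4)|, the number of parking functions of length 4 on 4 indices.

Count = (5−4)·5^(4−1) = 1 · 125 = 125
E.g. (3,3,1,1) → sorted (1,1,3,3): b_i ≤ i ∀i, a PF.

125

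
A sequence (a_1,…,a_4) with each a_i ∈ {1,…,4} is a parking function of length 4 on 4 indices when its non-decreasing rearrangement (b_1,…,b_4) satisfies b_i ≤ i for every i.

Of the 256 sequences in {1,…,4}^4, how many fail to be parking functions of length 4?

131

|PF| = (5−4)·5^(4−1) = 1×125 = 125 [KW]
One tuple (4,2,3,2) → sorted (2,2,3,4): b_1=2>1, not a PF.
So 256 − 125 = 131 fail.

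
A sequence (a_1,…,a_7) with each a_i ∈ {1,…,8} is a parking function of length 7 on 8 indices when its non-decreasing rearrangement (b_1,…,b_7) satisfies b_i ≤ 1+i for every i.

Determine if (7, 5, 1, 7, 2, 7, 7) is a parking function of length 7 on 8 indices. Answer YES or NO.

NO

Rearranged: b = (1, 2, 5, 7, 7, 7, 7).
  b_1=1 ≤ 2
  b_2=2 ≤ 3
  b_3=5 > 4
  fails at i=3 ⇒ NO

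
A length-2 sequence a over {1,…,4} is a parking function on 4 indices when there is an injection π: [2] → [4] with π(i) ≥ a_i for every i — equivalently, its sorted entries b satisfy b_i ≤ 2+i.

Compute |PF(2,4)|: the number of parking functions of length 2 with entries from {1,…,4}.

15

#PF = 3·5^1 = 3×5 = 15 [KW]
E.g. (4,3) → sorted (3,4): b_i ≤ 2+i ∀i, a PF.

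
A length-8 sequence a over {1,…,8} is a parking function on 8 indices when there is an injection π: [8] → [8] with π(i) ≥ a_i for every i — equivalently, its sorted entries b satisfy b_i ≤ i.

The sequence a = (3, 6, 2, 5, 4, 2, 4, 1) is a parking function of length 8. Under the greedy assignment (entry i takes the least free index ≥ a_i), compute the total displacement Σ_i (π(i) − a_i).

Σπ(i) = 1+…+8 = 36; Σa = 3+6+2+5+4+2+4+1 = 27; disp = 36−27 = 9.

9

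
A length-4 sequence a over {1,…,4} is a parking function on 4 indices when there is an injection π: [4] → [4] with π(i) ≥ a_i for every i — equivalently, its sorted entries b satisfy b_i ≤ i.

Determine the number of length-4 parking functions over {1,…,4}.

|PF| = 1·5^3 = 1·125 = 125 (Konheim–Weiss)
Example (2,2,4,1) → sorted (1,2,2,4): b_i ≤ i ∀i, a PF.

125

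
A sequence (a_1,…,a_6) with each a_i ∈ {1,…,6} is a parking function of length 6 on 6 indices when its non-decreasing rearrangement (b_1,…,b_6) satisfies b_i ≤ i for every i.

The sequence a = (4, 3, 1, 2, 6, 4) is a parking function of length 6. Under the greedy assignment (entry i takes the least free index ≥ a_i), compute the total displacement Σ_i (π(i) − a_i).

1

Σπ = 6·7/2 = 21 (π permutes [6]); Σa = 4+3+1+2+6+4 = 20; disp = 21−20 = 1.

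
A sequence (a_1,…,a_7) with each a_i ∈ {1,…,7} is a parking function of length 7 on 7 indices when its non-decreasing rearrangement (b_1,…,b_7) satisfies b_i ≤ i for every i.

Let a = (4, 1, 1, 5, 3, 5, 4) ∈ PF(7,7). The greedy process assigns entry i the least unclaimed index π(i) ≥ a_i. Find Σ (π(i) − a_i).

Σπ = 28 ({1..7} each once); Σa = 4+1+1+5+3+5+4 = 23; disp = 28−23 = 5.

5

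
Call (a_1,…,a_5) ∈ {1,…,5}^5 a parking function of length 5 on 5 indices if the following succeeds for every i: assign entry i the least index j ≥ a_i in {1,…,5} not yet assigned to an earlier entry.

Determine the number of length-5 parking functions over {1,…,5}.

Count = (5−5+1)·(5+1)^(5−1) = 1·1296 = 1296 [KW]
E.g. (4,2,2,4,1) → sorted (1,2,2,4,4): b_i ≤ i ∀i, a PF.

1296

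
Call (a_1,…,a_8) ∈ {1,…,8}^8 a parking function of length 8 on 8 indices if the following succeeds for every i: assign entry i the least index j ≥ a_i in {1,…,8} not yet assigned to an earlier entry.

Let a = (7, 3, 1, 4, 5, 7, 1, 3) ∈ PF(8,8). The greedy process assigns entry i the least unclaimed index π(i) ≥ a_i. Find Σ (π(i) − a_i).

5

Σπ = 8·9/2 = 36 (π permutes [8]); Σa = 7+3+1+4+5+7+1+3 = 31; disp = 36−31 = 5.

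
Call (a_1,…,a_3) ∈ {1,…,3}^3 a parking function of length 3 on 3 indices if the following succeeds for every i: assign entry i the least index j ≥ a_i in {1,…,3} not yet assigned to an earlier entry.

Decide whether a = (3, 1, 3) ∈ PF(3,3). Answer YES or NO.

NO

Order a: b = (1, 3, 3).
  b_1=1 ≤ 1
  b_2=3 > 2
  fails at i=2 ⇒ NO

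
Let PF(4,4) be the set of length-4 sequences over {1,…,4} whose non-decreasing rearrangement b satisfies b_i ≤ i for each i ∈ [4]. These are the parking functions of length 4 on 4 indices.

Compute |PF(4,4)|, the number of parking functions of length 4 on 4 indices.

125

#PF = (5−4)·5^(4−1) = 1 · 125 = 125 (Pollak)
E.g. (3,2,4,1) → sorted (1,2,3,4): b_i ≤ i ∀i, a PF.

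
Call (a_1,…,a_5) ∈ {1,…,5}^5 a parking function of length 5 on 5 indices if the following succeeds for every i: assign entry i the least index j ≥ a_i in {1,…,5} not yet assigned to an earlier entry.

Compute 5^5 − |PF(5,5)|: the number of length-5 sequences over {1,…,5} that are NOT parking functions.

|PF| = (5−5+1)·(5+1)^(5−1) = 1·1296 = 1296 [KW]
One tuple (5,3,3,5,5) → sorted (3,3,5,5,5): b_1=3>1, not a PF.
Total 3125; non-PF = 3125−1296 = 1829

1829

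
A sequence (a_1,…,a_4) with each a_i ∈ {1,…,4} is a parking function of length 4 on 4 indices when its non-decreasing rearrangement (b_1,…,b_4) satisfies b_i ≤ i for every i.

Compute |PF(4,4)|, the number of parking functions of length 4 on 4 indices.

Count = (4−4+1)·(4+1)^(4−1) = 1×125 = 125 (Konheim–Weiss)
E.g. (1,2,1,1) → sorted (1,1,1,2): b_i ≤ i ∀i, a PF.

125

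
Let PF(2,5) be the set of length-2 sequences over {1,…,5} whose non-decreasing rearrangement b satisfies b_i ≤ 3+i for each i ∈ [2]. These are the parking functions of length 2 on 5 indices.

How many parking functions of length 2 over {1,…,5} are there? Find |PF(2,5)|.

|PF(2,5)| = (5+1−2)·(5+1)^{2−1} = 4 · 6 = 24 [KW]
E.g. (1,5) → sorted (1,5): b_i ≤ 3+i ∀i, a PF.

24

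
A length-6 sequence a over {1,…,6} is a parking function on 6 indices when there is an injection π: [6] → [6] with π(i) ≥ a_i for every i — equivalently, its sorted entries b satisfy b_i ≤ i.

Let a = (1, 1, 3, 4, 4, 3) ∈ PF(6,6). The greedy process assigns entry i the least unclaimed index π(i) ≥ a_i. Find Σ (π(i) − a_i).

5

Σπ = 21 ({1..6} each once); Σa = 1+1+3+4+4+3 = 16; disp = 21−16 = 5.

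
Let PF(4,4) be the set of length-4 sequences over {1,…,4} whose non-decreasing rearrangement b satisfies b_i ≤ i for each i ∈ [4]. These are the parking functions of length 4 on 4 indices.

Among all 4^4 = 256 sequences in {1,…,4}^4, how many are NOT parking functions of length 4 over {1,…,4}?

|PF(4,4)| = (4+1−4)·(4+1)^{4−1} = 1×125 = 125 [KW]
One tuple (3,2,4,2) → sorted (2,2,3,4): b_1=2>1, not a PF.
Total 256; non-PF = 256−125 = 131

131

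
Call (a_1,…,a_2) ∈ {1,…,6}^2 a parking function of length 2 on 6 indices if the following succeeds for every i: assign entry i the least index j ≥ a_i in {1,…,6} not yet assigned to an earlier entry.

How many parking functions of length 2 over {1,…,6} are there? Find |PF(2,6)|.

35

|PF(2,6)| = 5·7^1 = 5×7 = 35
Example (6,2) → sorted (2,6): b_i ≤ 4+i ∀i, a PF.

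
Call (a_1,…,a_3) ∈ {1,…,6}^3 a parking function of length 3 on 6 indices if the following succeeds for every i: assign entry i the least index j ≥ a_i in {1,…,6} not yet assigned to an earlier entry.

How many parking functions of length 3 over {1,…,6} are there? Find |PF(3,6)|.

|PF| = (6+1−3)·(6+1)^{3−1} = 4·49 = 196 [KW]
One tuple (3,4,4) → sorted (3,4,4): b_i ≤ 3+i ∀i, a PF.

196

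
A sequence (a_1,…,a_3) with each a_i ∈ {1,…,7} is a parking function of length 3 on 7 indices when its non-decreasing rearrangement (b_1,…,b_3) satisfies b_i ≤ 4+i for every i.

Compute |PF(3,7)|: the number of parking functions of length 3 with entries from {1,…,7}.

|PF| = (8−3)·8^(3−1) = 5×64 = 320 (Pollak)
Check (5,5,6) → sorted (5,5,6): b_i ≤ 4+i ∀i, a PF.

320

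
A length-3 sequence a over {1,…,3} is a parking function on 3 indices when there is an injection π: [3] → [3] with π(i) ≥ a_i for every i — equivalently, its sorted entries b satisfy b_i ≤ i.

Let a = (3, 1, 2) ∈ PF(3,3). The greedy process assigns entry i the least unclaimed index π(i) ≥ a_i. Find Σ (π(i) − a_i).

0

Σπ = 6 ({1..3} each once); Σa = 3+1+2 = 6; disp = 6−6 = 0.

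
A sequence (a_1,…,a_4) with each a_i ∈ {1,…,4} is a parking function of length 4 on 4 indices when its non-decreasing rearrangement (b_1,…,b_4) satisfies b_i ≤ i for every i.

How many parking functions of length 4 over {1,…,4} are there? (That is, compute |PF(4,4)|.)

|PF| = (4−4+1)·(4+1)^(4−1) = 1×125 = 125 [KW]
One tuple (2,1,1,1) → sorted (1,1,1,2): b_i ≤ i ∀i, a PF.

125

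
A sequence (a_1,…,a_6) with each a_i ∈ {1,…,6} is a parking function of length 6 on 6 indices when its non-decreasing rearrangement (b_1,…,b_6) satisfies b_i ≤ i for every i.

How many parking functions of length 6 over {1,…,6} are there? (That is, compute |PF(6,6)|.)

16807

|PF(6,6)| = (6+1−6)·(6+1)^{6−1} = 1 · 16807 = 16807
Example (6,1,5,4,3,1) → sorted (1,1,3,4,5,6): b_i ≤ i ∀i, a PF.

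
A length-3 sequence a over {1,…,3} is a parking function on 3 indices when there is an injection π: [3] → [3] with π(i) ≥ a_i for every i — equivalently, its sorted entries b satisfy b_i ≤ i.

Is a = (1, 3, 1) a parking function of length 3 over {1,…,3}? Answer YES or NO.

Order a: b = (1, 1, 3).
  b_1=1 ≤ 1
  b_2=1 ≤ 2
  b_3=3 ≤ 3
All bounds hold ⇒ YES

YES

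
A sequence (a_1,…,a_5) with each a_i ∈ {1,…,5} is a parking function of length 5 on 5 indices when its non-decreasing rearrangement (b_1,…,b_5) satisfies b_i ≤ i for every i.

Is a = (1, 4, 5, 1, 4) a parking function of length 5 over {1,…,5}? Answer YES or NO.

Order a: b = (1, 1, 4, 4, 5).
  b_1=1 ≤ 1
  b_2=1 ≤ 2
  b_3=4 > 3
  fails at i=3 ⇒ NO

NO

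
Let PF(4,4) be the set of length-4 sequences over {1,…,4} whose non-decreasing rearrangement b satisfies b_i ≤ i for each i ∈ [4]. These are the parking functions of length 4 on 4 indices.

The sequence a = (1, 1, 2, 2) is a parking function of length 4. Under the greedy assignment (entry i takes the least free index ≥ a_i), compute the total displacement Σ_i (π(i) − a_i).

Σπ = 10 ({1..4} each once); Σa = 1+1+2+2 = 6; disp = 10−6 = 4.

4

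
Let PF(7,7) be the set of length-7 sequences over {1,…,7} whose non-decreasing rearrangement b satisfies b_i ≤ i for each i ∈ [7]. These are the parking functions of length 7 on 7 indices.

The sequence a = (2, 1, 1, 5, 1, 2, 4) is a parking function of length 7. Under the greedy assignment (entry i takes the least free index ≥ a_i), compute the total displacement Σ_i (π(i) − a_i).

Σπ = 28 ({1..7} each once); Σa = 2+1+1+5+1+2+4 = 16; disp = 28−16 = 12.

12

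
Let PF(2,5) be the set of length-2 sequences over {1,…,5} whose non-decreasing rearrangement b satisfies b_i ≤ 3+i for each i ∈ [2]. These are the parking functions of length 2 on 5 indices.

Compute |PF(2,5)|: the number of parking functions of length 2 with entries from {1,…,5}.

24

|PF| = 4·6^1 = 4 · 6 = 24 [KW]
E.g. (3,4) → sorted (3,4): b_i ≤ 3+i ∀i, a PF.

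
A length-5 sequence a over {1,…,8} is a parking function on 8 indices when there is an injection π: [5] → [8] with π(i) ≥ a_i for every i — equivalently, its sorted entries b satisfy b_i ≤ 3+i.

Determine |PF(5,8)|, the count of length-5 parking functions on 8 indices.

|PF(5,8)| = (8+1−5)·(8+1)^{5−1} = 4×6561 = 26244 (Pollak)
Example (4,8,5,7,3) → sorted (3,4,5,7,8): b_i ≤ 3+i ∀i, a PF.

26244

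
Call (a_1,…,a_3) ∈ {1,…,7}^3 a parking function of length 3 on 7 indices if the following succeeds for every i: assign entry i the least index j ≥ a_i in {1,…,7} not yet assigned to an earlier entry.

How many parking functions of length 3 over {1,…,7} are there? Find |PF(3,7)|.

#PF = (7−3+1)·(7+1)^(3−1) = 5×64 = 320 (Konheim–Weiss)
E.g. (4,7,4) → sorted (4,4,7): b_i ≤ 4+i ∀i, a PF.

320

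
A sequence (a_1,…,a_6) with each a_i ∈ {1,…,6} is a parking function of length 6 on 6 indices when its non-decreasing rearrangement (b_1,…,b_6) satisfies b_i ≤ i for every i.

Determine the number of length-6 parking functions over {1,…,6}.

16807

Count = (6+1−6)·(6+1)^{6−1} = 1·16807 = 16807
E.g. (1,1,3,5,1,3) → sorted (1,1,1,3,3,5): b_i ≤ i ∀i, a PF.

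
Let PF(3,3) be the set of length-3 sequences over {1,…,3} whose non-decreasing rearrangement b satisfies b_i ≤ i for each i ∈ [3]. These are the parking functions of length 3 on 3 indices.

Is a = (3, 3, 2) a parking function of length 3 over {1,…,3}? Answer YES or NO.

NO

Sorted: b = (2, 3, 3).
  b_1=2 > 1
  fails at i=1 ⇒ NO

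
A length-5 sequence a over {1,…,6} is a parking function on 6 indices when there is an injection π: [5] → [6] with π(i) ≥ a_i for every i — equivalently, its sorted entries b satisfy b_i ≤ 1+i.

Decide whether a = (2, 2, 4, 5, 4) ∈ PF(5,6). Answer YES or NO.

Sorted: b = (2, 2, 4, 4, 5).
  b_1=2 ≤ 2
  b_2=2 ≤ 3
  b_3=4 ≤ 4
  b_4=4 ≤ 5
  b_5=5 ≤ 6
All bounds hold ⇒ YES

YES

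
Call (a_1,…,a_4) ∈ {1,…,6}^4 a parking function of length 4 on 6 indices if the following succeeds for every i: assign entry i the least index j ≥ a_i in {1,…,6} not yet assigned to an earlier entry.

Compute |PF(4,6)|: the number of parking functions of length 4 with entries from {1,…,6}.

|PF| = (6−4+1)·(6+1)^(4−1) = 3 · 343 = 1029
E.g. (6,5,2,2) → sorted (2,2,5,6): b_i ≤ 2+i ∀i, a PF.

1029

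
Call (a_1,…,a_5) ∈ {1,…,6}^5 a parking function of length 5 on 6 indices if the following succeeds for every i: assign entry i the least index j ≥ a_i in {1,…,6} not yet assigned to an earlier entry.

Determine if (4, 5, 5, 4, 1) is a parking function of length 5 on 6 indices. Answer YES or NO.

Rearranged: b = (1, 4, 4, 5, 5).
  b_1=1 ≤ 2
  b_2=4 > 3
  fails at i=2 ⇒ NO

NO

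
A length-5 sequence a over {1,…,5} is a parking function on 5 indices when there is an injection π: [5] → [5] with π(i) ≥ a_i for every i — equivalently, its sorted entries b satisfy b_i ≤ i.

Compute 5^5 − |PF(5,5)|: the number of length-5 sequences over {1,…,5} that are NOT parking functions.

1829

#PF = 1·6^4 = 1×1296 = 1296 (Pollak)
One tuple (3,5,2,3,5) → sorted (2,3,3,5,5): b_1=2>1, not a PF.
5^5 − 1296 = 3125 − 1296 = 1829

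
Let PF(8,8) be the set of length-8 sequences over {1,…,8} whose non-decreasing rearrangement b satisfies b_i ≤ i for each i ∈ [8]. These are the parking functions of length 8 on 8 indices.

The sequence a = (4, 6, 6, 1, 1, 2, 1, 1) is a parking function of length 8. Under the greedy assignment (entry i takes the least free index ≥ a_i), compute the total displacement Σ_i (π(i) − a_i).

Σπ = 8·9/2 = 36 (π permutes [8]); Σa = 4+6+6+1+1+2+1+1 = 22; disp = 36−22 = 14.

14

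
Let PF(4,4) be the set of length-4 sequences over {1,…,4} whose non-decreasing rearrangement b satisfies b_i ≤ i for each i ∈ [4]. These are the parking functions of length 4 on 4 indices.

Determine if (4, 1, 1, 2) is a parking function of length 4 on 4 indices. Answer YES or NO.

Order a: b = (1, 1, 2, 4).
  b_1=1 ≤ 1
  b_2=1 ≤ 2
  b_3=2 ≤ 3
  b_4=4 ≤ 4
All bounds hold ⇒ YES

YES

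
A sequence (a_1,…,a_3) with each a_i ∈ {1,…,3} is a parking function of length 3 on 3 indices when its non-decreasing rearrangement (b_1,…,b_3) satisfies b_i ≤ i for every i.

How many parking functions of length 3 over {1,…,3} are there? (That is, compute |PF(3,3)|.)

|PF| = 1·4^2 = 1·16 = 16 (Konheim–Weiss)
Example (2,1,1) → sorted (1,1,2): b_i ≤ i ∀i, a PF.

16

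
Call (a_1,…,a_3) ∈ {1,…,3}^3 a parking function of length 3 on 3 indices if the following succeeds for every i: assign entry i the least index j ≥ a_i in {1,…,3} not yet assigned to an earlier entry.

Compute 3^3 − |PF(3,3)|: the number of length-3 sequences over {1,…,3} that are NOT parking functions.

Count = (4−3)·4^(3−1) = 1 · 16 = 16 (Pollak)
E.g. (3,3,3) → sorted (3,3,3): b_1=3>1, not a PF.
Total 27; non-PF = 27−16 = 11

11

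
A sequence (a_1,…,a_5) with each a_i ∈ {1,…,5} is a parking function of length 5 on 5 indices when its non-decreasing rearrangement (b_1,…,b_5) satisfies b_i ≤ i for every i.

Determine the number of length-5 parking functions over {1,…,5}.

#PF = (5+1−5)·(5+1)^{5−1} = 1×1296 = 1296
E.g. (3,1,5,4,1) → sorted (1,1,3,4,5): b_i ≤ i ∀i, a PF.

1296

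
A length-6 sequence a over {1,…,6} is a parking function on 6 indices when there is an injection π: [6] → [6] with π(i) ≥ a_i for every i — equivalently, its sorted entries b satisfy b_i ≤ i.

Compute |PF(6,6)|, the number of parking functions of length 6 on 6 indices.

16807

#PF = (6−6+1)·(6+1)^(6−1) = 1 · 16807 = 16807 (Pollak)
E.g. (2,1,2,1,1,5) → sorted (1,1,1,2,2,5): b_i ≤ i ∀i, a PF.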